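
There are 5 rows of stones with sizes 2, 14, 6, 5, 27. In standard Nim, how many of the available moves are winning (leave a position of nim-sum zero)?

1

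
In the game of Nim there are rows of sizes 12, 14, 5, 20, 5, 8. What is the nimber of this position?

30

Write each in binary and XOR column by column:
  01100  (12)
  01110  (14)
  00101  (5)
  10100  (20)
  00101  (5)
  01000  (8)
  -----
  11110  (30)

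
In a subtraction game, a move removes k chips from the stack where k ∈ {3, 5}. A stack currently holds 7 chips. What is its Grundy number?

2

Build the Grundy sequence with g(k) = mex{g(k−s) : s ∈ {3, 5}, s ≤ k}:
g(0) = mex{} = 0
g(1) = mex{} = 0
g(2) = mex{} = 0
g(3) = mex{0} = 1
g(4) = mex{0} = 1
g(5) = mex{0} = 1
g(6) = mex{0,1} = 2
g(7) = mex{0,1} = 2
So g(7) = 2.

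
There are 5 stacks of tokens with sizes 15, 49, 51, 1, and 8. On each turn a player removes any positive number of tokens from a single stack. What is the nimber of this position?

Write each in binary and XOR column by column:
  001111  (15)
  110001  (49)
  110011  (51)
  000001  (1)
  001000  (8)
  ------
  000100  (4)

4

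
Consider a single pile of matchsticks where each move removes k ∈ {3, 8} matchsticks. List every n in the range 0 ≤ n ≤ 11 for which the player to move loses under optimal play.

0, 1, 2, 6, 7, 11

Grundy values for subtraction set {3, 8}:
k:     0  1  2  3  4  5  6  7  8  9 10 11
g(k):  0  0  0  1  1  1  0  0  2  1  1  0
The P-positions (g = 0) in 0..11 are 0, 1, 2, 6, 7, 11.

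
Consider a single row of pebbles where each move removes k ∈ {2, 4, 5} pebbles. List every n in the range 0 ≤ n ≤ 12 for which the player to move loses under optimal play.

Grundy values for subtraction set {2, 4, 5}:
k:     0  1  2  3  4  5  6  7  8  9 10 11 12
g(k):  0  0  1  1  2  2  3  0  0  1  1  2  2
The P-positions (g = 0) in 0..12 are 0, 1, 7, 8.

0, 1, 7, 8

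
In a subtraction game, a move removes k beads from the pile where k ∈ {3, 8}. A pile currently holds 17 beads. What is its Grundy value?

0

Grundy values for subtraction set {3, 8}:
k:     0  1  2  3  4  5  6  7  8  9 10 11 12 13 14 15 16 17
g(k):  0  0  0  1  1  1  0  0  2  1  1  0  0  0  1  1  1  0
So g(17) = 0.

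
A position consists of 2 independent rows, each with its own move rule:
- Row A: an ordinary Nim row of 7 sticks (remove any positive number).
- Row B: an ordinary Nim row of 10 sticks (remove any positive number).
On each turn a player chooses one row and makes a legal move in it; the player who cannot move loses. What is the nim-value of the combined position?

13

Row A is a plain Nim row of size 7, so its Grundy value is 7.
Row B is a plain Nim row of size 10, so its Grundy value is 10.
The value of a disjunctive sum is the nim-sum of the parts.
Combined value = 7 XOR 10 = 13.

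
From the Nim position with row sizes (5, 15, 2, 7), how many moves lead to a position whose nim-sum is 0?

1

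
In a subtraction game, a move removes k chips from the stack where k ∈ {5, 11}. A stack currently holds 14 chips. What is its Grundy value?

Build the Grundy sequence with g(k) = mex{g(k−s) : s ∈ {5, 11}, s ≤ k}:
g(0) = mex{} = 0
g(1) = mex{} = 0
g(2) = mex{} = 0
g(3) = mex{} = 0
g(4) = mex{} = 0
g(5) = mex{0} = 1
g(6) = mex{0} = 1
g(7) = mex{0} = 1
g(8) = mex{0} = 1
g(9) = mex{0} = 1
g(10) = mex{1} = 0
g(11) = mex{0,1} = 2
g(12) = mex{0,1} = 2
g(13) = mex{0,1} = 2
g(14) = mex{0,1} = 2
So g(14) = 2.

2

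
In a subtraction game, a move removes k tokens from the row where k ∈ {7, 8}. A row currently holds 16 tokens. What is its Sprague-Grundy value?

Build the Grundy sequence with g(k) = mex{g(k−s) : s ∈ {7, 8}, s ≤ k}:
k:     0  1  2  3  4  5  6  7  8  9 10 11 12 13 14 15 16
g(k):  0  0  0  0  0  0  0  1  1  1  1  1  1  1  2  0  0
So g(16) = 0.

0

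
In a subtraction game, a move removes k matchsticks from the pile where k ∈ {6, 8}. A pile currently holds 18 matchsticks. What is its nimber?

0

Compute g(0), g(1), … for moves {6, 8}:
k:     0  1  2  3  4  5  6  7  8  9 10 11 12 13 14 15 16 17 18
g(k):  0  0  0  0  0  0  1  1  1  1  1  1  2  2  0  0  0  0  0
So g(18) = 0.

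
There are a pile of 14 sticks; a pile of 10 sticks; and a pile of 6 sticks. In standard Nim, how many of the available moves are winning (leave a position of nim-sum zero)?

Bitwise XOR of the heap sizes:
  1110  (14)
  1010  (10)
  0110  (6)
  ----
  0010  (2)
The overall nim-sum is X = 2. A pile of size p has a winning move iff p XOR X < p (reduce it to p XOR X).
  14: 14 XOR 2 = 12 < 14 — winning move (to 12).
  10: 10 XOR 2 = 8 < 10 — winning move (to 8).
  6: 6 XOR 2 = 4 < 6 — winning move (to 4).
That gives 3 winning moves.

3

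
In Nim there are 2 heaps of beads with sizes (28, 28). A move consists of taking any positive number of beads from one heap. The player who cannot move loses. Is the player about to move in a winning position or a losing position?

Losing position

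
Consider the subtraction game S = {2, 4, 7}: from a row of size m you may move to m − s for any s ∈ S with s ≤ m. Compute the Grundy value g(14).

Build the Grundy sequence with g(k) = mex{g(k−s) : s ∈ {2, 4, 7}, s ≤ k}:
k:     0  1  2  3  4  5  6  7  8  9 10 11 12 13 14
g(k):  0  0  1  1  2  2  0  3  1  0  2  1  0  2  1
So g(14) = 1.

1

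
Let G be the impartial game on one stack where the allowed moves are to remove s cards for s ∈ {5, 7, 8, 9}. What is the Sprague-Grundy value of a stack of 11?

Compute g(0), g(1), … for moves {5, 7, 8, 9}:
k:     0  1  2  3  4  5  6  7  8  9 10 11
g(k):  0  0  0  0  0  1  1  1  1  1  2  2
So g(11) = 2.

2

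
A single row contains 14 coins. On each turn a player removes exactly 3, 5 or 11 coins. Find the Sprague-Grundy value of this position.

2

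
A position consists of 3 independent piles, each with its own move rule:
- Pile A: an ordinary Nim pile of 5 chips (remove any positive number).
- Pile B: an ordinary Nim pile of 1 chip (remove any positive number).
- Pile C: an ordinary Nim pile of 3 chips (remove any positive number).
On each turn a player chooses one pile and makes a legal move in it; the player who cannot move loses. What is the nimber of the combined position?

7

Pile A is a plain Nim pile of size 5, so its Grundy value is 5.
Pile B is a plain Nim pile of size 1, so its Grundy value is 1.
Pile C is a plain Nim pile of size 3, so its Grundy value is 3.
The value of a disjunctive sum is the nim-sum of the parts.
Combined value = 5 XOR 1 XOR 3 = 7.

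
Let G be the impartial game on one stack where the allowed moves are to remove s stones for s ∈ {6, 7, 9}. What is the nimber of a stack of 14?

2

Grundy values for subtraction set {6, 7, 9}:
k:     0  1  2  3  4  5  6  7  8  9 10 11 12 13 14
g(k):  0  0  0  0  0  0  1  1  1  1  1  1  2  2  2
So g(14) = 2.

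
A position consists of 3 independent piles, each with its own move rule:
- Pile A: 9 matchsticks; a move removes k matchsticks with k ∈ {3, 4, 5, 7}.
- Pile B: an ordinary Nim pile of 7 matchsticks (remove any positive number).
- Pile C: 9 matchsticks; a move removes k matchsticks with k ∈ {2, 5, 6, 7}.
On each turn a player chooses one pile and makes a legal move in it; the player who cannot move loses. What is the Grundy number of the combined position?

6

Grundy values for pile A (subtraction set {3, 4, 5, 7}):
g(0) = mex{} = 0
g(1) = mex{} = 0
g(2) = mex{} = 0
g(3) = mex{0} = 1
g(4) = mex{0} = 1
g(5) = mex{0} = 1
g(6) = mex{0,1} = 2
g(7) = mex{0,1} = 2
g(8) = mex{0,1} = 2
g(9) = mex{0,1,2} = 3
So g(9) = 3.
Pile B is a plain Nim pile of size 7, so its Grundy value is 7.
Build the Grundy sequence for pile C with g(k) = mex{g(k−s) : s ∈ {2, 5, 6, 7}, s ≤ k}:
k:     0  1  2  3  4  5  6  7  8  9
g(k):  0  0  1  1  0  2  1  3  2  2
So g(9) = 2.
The value of a disjunctive sum is the nim-sum of the parts.
Combined value = 3 ⊕ 7 ⊕ 2 = 6.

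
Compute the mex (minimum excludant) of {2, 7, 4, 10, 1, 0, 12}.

3

The values 0, 1, 2 are all present; 3 is the first non-negative integer missing from the set.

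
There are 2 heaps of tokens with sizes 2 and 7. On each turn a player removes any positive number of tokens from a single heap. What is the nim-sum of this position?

5

Bitwise XOR of the heap sizes:
  010  (2)
  111  (7)
  ---
  101  (5)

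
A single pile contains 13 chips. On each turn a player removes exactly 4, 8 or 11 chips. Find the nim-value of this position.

3

Build the Grundy sequence with g(k) = mex{g(k−s) : s ∈ {4, 8, 11}, s ≤ k}:
g(0) = mex{} = 0
g(1) = mex{} = 0
g(2) = mex{} = 0
g(3) = mex{} = 0
g(4) = mex{0} = 1
g(5) = mex{0} = 1
g(6) = mex{0} = 1
g(7) = mex{0} = 1
g(8) = mex{0,1} = 2
g(9) = mex{0,1} = 2
g(10) = mex{0,1} = 2
g(11) = mex{0,1} = 2
g(12) = mex{0,1,2} = 3
g(13) = mex{0,1,2} = 3
So g(13) = 3.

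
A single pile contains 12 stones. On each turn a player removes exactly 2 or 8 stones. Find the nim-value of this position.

Compute g(0), g(1), … for moves {2, 8}:
g(0) = mex{} = 0
g(1) = mex{} = 0
g(2) = mex{0} = 1
g(3) = mex{0} = 1
g(4) = mex{1} = 0
g(5) = mex{1} = 0
g(6) = mex{0} = 1
g(7) = mex{0} = 1
g(8) = mex{0,1} = 2
g(9) = mex{0,1} = 2
g(10) = mex{1,2} = 0
g(11) = mex{1,2} = 0
g(12) = mex{0} = 1
So g(12) = 1.

1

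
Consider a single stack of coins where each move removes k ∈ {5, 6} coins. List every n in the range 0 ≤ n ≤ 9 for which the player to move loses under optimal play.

0, 1, 2, 3, 4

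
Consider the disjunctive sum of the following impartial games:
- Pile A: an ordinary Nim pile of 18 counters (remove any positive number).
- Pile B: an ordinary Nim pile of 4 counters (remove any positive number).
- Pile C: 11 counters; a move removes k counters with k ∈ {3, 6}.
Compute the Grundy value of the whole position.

Pile A is a plain Nim pile of size 18, so its Grundy value is 18.
Pile B is a plain Nim pile of size 4, so its Grundy value is 4.
Grundy values for pile C (subtraction set {3, 6}):
g(0) = mex{} = 0
g(1) = mex{} = 0
g(2) = mex{} = 0
g(3) = mex{0} = 1
g(4) = mex{0} = 1
g(5) = mex{0} = 1
g(6) = mex{0,1} = 2
g(7) = mex{0,1} = 2
g(8) = mex{0,1} = 2
g(9) = mex{1,2} = 0
g(10) = mex{1,2} = 0
g(11) = mex{1,2} = 0
So g(11) = 0.
The value of a disjunctive sum is the nim-sum of the parts.
Combined value = 18 XOR 4 XOR 0 = 22.

22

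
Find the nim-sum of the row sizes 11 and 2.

9

In binary:
  1011  (11)
  0010  (2)
  ----
  1001  (9)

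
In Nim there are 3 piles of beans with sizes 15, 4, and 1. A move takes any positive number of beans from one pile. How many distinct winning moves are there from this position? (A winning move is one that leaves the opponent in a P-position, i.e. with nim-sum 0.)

1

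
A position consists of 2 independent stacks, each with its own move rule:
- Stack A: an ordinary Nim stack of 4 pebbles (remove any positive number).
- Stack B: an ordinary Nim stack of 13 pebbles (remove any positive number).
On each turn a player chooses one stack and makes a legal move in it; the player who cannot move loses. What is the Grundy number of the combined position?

9

Stack A is a plain Nim stack of size 4, so its Grundy value is 4.
Stack B is a plain Nim stack of size 13, so its Grundy value is 13.
By the Sprague-Grundy theorem, the Grundy value of a sum of independent games is the XOR of the component values.
Combined value = 4 XOR 13 = 9.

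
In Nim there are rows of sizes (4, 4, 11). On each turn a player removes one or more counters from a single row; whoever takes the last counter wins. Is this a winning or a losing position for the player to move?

In binary:
  0100  (4)
  0100  (4)
  1011  (11)
  ----
  1011  (11)
The nim-sum is 11 ≠ 0, so this is an N-position: the player to move can win.

Winning position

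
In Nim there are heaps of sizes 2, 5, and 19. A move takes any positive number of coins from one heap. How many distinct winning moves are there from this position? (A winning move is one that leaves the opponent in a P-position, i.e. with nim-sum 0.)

Compute the nim-sum pairwise:
2 XOR 5 = 7
7 XOR 19 = 20
The overall nim-sum is X = 20. A heap of size p has a winning move iff p XOR X < p (reduce it to p XOR X).
  2: 2 XOR 20 = 22 ≥ 2 — no move.
  5: 5 XOR 20 = 17 ≥ 5 — no move.
  19: 19 XOR 20 = 7 < 19 — winning move (to 7).
That gives 1 winning move.

1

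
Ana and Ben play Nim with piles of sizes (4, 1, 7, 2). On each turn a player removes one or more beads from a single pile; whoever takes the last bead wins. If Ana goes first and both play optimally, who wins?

Write each in binary and XOR column by column:
  100  (4)
  001  (1)
  111  (7)
  010  (2)
  ---
  000  (0)
The nim-sum is 0, so this is a P-position: the player to move is in a losing position under optimal play; Ana is about to move from it and so loses — Ben wins.

Ben wins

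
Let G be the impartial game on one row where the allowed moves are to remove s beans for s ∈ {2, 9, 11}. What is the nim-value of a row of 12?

2

Grundy values for subtraction set {2, 9, 11}:
k:     0  1  2  3  4  5  6  7  8  9 10 11 12
g(k):  0  0  1  1  0  0  1  1  0  2  1  3  2
So g(12) = 2.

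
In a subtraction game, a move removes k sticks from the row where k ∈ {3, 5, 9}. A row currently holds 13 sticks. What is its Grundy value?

Grundy values for subtraction set {3, 5, 9}:
g(0) = mex{} = 0
g(1) = mex{} = 0
g(2) = mex{} = 0
g(3) = mex{0} = 1
g(4) = mex{0} = 1
g(5) = mex{0} = 1
g(6) = mex{0,1} = 2
g(7) = mex{0,1} = 2
g(8) = mex{1} = 0
g(9) = mex{0,1,2} = 3
g(10) = mex{0,1,2} = 3
g(11) = mex{0,2} = 1
g(12) = mex{1,2,3} = 0
g(13) = mex{0,1,3} = 2
So g(13) = 2.

2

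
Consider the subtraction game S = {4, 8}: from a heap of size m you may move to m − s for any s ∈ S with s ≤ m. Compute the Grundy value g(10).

2

Grundy values for subtraction set {4, 8}:
k:     0  1  2  3  4  5  6  7  8  9 10
g(k):  0  0  0  0  1  1  1  1  2  2  2
So g(10) = 2.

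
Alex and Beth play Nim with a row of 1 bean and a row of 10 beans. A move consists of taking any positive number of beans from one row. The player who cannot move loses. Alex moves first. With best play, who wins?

Alex wins

Write each in binary and XOR column by column:
  0001  (1)
  1010  (10)
  ----
  1011  (11)
The nim-sum is 11 ≠ 0, so this is an N-position: the player to move can win; Alex has a winning move.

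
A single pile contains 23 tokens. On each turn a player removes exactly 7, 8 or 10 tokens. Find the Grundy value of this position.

0

Compute g(0), g(1), … for moves {7, 8, 10}:
k:     0  1  2  3  4  5  6  7  8  9 10 11 12 13 14 15 16 17 18 19 20 21 22 23
g(k):  0  0  0  0  0  0  0  1  1  1  1  1  1  1  2  2  2  0  0  0  0  0  0  0
So g(23) = 0.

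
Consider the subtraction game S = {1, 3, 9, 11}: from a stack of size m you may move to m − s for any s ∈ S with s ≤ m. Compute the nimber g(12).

Build the Grundy sequence with g(k) = mex{g(k−s) : s ∈ {1, 3, 9, 11}, s ≤ k}:
g(0) = mex{} = 0
g(1) = mex{0} = 1
g(2) = mex{1} = 0
g(3) = mex{0} = 1
g(4) = mex{1} = 0
g(5) = mex{0} = 1
g(6) = mex{1} = 0
g(7) = mex{0} = 1
g(8) = mex{1} = 0
g(9) = mex{0} = 1
g(10) = mex{1} = 0
g(11) = mex{0} = 1
g(12) = mex{1} = 0
So g(12) = 0.

0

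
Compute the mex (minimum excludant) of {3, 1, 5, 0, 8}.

2

The values 0, 1 are all present; 2 is the first non-negative integer missing from the set.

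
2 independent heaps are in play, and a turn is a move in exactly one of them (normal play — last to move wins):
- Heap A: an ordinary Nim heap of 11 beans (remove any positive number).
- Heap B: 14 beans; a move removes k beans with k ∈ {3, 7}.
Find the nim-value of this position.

10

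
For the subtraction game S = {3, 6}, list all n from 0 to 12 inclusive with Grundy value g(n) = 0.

0, 1, 2, 9, 10, 11

Compute g(0), g(1), … for moves {3, 6}:
k:     0  1  2  3  4  5  6  7  8  9 10 11 12
g(k):  0  0  0  1  1  1  2  2  2  0  0  0  1
The P-positions (g = 0) in 0..12 are 0, 1, 2, 9, 10, 11.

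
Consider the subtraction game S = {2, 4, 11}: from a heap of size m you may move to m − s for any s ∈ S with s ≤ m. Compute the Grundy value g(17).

Build the Grundy sequence with g(k) = mex{g(k−s) : s ∈ {2, 4, 11}, s ≤ k}:
k:     0  1  2  3  4  5  6  7  8  9 10 11 12 13 14 15 16 17
g(k):  0  0  1  1  2  2  0  0  1  1  2  2  3  0  0  1  1  2
So g(17) = 2.

2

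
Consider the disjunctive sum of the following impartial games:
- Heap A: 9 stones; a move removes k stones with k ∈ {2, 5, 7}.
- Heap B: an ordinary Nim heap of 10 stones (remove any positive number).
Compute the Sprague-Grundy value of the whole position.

Build the Grundy sequence for heap A with g(k) = mex{g(k−s) : s ∈ {2, 5, 7}, s ≤ k}:
k:     0  1  2  3  4  5  6  7  8  9
g(k):  0  0  1  1  0  2  1  3  2  2
So g(9) = 2.
Heap B is a plain Nim heap of size 10, so its Grundy value is 10.
By the Sprague-Grundy theorem, the Grundy value of a sum of independent games is the XOR of the component values.
Combined value = 2 XOR 10 = 8.

8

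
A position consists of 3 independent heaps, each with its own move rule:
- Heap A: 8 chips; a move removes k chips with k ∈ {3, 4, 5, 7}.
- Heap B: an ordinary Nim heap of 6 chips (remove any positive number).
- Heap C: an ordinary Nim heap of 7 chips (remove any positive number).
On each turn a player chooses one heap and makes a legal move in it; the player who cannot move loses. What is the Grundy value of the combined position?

3

Grundy values for heap A (subtraction set {3, 4, 5, 7}):
k:     0  1  2  3  4  5  6  7  8
g(k):  0  0  0  1  1  1  2  2  2
So g(8) = 2.
Heap B is a plain Nim heap of size 6, so its Grundy value is 6.
Heap C is a plain Nim heap of size 7, so its Grundy value is 7.
By the Sprague-Grundy theorem, the Grundy value of a sum of independent games is the XOR of the component values.
Combined value = 2 XOR 6 XOR 7 = 3.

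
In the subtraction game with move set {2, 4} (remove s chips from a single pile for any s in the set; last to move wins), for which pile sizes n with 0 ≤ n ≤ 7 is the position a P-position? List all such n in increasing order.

Build the Grundy sequence with g(k) = mex{g(k−s) : s ∈ {2, 4}, s ≤ k}:
k:     0  1  2  3  4  5  6  7
g(k):  0  0  1  1  2  2  0  0
The P-positions (g = 0) in 0..7 are 0, 1, 6, 7.

0, 1, 6, 7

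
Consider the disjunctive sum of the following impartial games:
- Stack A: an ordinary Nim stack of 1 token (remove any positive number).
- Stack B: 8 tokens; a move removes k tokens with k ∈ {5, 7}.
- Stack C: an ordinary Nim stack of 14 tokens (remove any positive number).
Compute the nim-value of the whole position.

14

Stack A is a plain Nim stack of size 1, so its Grundy value is 1.
Build the Grundy sequence for stack B with g(k) = mex{g(k−s) : s ∈ {5, 7}, s ≤ k}:
k:     0  1  2  3  4  5  6  7  8
g(k):  0  0  0  0  0  1  1  1  1
So g(8) = 1.
Stack C is a plain Nim stack of size 14, so its Grundy value is 14.
The value of a disjunctive sum is the nim-sum of the parts.
Combined value = 1 XOR 1 XOR 14 = 14.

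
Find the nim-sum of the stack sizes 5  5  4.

Compute the nim-sum pairwise:
5 ^ 5 = 0
0 ^ 4 = 4

4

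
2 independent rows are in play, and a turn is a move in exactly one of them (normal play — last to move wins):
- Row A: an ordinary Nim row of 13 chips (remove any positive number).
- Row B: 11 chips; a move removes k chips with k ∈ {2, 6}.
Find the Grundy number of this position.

12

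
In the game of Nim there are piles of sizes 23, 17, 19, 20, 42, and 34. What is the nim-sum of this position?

9

Compute the nim-sum pairwise:
23 ⊕ 17 = 6
6 ⊕ 19 = 21
21 ⊕ 20 = 1
1 ⊕ 42 = 43
43 ⊕ 34 = 9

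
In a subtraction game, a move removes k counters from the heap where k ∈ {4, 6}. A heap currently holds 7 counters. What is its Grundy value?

1

Build the Grundy sequence with g(k) = mex{g(k−s) : s ∈ {4, 6}, s ≤ k}:
g(0) = mex{} = 0
g(1) = mex{} = 0
g(2) = mex{} = 0
g(3) = mex{} = 0
g(4) = mex{0} = 1
g(5) = mex{0} = 1
g(6) = mex{0} = 1
g(7) = mex{0} = 1
So g(7) = 1.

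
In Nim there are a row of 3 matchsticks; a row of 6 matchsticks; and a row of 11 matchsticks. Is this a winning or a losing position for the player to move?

In binary:
  0011  (3)
  0110  (6)
  1011  (11)
  ----
  1110  (14)
The nim-sum is 14 ≠ 0, so this is an N-position: the player to move can win.

Winning position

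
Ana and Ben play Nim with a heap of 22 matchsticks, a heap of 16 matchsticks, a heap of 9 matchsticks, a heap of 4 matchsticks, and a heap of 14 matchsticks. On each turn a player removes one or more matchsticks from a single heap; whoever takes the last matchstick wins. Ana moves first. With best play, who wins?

Ana wins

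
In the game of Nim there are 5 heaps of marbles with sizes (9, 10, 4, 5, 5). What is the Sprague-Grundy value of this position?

7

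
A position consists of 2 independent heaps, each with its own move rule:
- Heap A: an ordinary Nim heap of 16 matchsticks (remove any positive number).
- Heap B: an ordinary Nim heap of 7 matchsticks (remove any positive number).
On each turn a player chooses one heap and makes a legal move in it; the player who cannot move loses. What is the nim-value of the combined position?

23

Heap A is a plain Nim heap of size 16, so its Grundy value is 16.
Heap B is a plain Nim heap of size 7, so its Grundy value is 7.
By the Sprague-Grundy theorem, the Grundy value of a sum of independent games is the XOR of the component values.
Combined value = 16 XOR 7 = 23.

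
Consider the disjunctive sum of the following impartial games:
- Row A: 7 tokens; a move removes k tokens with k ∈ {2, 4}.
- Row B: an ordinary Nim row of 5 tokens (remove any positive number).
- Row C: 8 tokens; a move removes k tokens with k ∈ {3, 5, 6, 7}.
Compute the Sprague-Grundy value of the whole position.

7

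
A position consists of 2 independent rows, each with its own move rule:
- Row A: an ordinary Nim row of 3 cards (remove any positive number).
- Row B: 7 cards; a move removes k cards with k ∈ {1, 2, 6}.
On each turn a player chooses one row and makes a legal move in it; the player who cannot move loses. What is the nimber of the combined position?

Row A is a plain Nim row of size 3, so its Grundy value is 3.
For row B, compute g(0), g(1), … with moves {1, 2, 6}:
g(0) = mex{} = 0
g(1) = mex{0} = 1
g(2) = mex{0,1} = 2
g(3) = mex{1,2} = 0
g(4) = mex{0,2} = 1
g(5) = mex{0,1} = 2
g(6) = mex{0,1,2} = 3
g(7) = mex{1,2,3} = 0
So g(7) = 0.
The value of a disjunctive sum is the nim-sum of the parts.
Combined value = 3 ⊕ 0 = 3.

3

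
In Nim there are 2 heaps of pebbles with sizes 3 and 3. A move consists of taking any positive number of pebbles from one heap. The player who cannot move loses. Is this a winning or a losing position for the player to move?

Compute the nim-sum pairwise:
3 XOR 3 = 0
The nim-sum is 0, so this is a P-position: the player to move is in a losing position under optimal play.

Losing position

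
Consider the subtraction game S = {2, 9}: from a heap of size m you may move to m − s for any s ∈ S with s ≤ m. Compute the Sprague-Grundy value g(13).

Grundy values for subtraction set {2, 9}:
g(0) = mex{} = 0
g(1) = mex{} = 0
g(2) = mex{0} = 1
g(3) = mex{0} = 1
g(4) = mex{1} = 0
g(5) = mex{1} = 0
g(6) = mex{0} = 1
g(7) = mex{0} = 1
g(8) = mex{1} = 0
g(9) = mex{0,1} = 2
g(10) = mex{0} = 1
g(11) = mex{1,2} = 0
g(12) = mex{1} = 0
g(13) = mex{0} = 1
So g(13) = 1.

1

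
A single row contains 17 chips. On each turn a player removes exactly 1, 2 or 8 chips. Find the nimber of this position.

2

Grundy values for subtraction set {1, 2, 8}:
k:     0  1  2  3  4  5  6  7  8  9 10 11 12 13 14 15 16 17
g(k):  0  1  2  0  1  2  0  1  2  0  1  2  0  1  2  0  1  2
So g(17) = 2.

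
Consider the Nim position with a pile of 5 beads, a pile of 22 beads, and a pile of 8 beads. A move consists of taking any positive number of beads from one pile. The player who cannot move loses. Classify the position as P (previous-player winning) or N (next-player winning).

N-position

Compute the nim-sum pairwise:
5 ^ 22 = 19
19 ^ 8 = 27
The nim-sum is 27 ≠ 0, so this is an N-position: the player to move can win.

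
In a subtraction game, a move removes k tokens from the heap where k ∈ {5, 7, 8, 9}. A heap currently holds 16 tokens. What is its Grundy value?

Grundy values for subtraction set {5, 7, 8, 9}:
k:     0  1  2  3  4  5  6  7  8  9 10 11 12 13 14 15 16
g(k):  0  0  0  0  0  1  1  1  1  1  2  2  2  2  0  0  0
So g(16) = 0.

0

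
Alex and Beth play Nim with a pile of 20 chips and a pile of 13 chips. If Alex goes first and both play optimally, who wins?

Alex wins

Compute the nim-sum pairwise:
20 ^ 13 = 25
The nim-sum is 25 ≠ 0, so this is an N-position: the player to move can win; Alex has a winning move.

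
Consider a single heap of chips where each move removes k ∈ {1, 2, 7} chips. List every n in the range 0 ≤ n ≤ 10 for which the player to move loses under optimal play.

Compute g(0), g(1), … for moves {1, 2, 7}:
k:     0  1  2  3  4  5  6  7  8  9 10
g(k):  0  1  2  0  1  2  0  1  2  0  1
The P-positions (g = 0) in 0..10 are 0, 3, 6, 9.

0, 3, 6, 9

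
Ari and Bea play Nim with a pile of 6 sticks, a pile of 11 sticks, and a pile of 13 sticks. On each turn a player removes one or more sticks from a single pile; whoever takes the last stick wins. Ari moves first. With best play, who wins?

Bea wins

In binary:
  0110  (6)
  1011  (11)
  1101  (13)
  ----
  0000  (0)
The nim-sum is 0, so this is a P-position: the player to move is in a losing position under optimal play; Ari is about to move from it and so loses — Bea wins.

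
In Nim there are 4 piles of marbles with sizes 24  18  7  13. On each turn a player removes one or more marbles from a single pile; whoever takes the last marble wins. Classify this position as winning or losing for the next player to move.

Losing position

Compute the nim-sum pairwise:
24 ^ 18 = 10
10 ^ 7 = 13
13 ^ 13 = 0
The nim-sum is 0, so this is a P-position: the player to move is in a losing position under optimal play.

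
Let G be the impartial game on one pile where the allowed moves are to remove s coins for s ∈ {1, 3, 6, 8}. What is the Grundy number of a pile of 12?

1

Build the Grundy sequence with g(k) = mex{g(k−s) : s ∈ {1, 3, 6, 8}, s ≤ k}:
k:     0  1  2  3  4  5  6  7  8  9 10 11 12
g(k):  0  1  0  1  0  1  2  3  2  0  1  0  1
So g(12) = 1.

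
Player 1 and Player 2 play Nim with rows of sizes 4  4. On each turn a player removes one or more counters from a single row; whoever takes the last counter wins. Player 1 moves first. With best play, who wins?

Player 2 wins

Nim-sum: 4 XOR 4 = 0.
The nim-sum is 0, so this is a P-position: the player to move is in a losing position under optimal play; Player 1 is about to move from it and so loses — Player 2 wins.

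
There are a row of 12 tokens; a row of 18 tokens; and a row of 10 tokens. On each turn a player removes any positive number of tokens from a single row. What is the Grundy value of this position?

In binary:
  01100  (12)
  10010  (18)
  01010  (10)
  -----
  10100  (20)

20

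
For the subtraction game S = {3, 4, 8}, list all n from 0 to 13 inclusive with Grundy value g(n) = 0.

Compute g(0), g(1), … for moves {3, 4, 8}:
k:     0  1  2  3  4  5  6  7  8  9 10 11 12 13
g(k):  0  0  0  1  1  1  2  0  2  3  1  3  0  0
The P-positions (g = 0) in 0..13 are 0, 1, 2, 7, 12, 13.

0, 1, 2, 7, 12, 13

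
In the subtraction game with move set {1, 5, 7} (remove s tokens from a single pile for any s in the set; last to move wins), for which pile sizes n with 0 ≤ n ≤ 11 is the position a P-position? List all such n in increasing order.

0, 2, 4, 6, 8, 10

Grundy values for subtraction set {1, 5, 7}:
k:     0  1  2  3  4  5  6  7  8  9 10 11
g(k):  0  1  0  1  0  1  0  1  0  1  0  1
The P-positions (g = 0) in 0..11 are 0, 2, 4, 6, 8, 10.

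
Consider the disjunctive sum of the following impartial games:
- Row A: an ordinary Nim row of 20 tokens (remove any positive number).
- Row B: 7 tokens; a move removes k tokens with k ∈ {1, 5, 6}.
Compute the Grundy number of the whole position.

23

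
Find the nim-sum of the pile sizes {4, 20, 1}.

17

Nim-sum: 4 ^ 20 ^ 1 = 17.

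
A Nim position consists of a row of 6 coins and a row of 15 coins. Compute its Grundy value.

Compute the nim-sum pairwise:
6 ^ 15 = 9

9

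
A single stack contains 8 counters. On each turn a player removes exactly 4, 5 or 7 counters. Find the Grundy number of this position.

Build the Grundy sequence with g(k) = mex{g(k−s) : s ∈ {4, 5, 7}, s ≤ k}:
k:     0  1  2  3  4  5  6  7  8
g(k):  0  0  0  0  1  1  1  1  2
So g(8) = 2.

2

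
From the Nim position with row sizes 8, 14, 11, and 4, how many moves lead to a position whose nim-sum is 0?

3

Compute the nim-sum pairwise:
8 ⊕ 14 = 6
6 ⊕ 11 = 13
13 ⊕ 4 = 9
The overall nim-sum is X = 9. A row of size p has a winning move iff p XOR X < p (reduce it to p XOR X).
  8: 8 XOR 9 = 1 < 8 — winning move (to 1).
  14: 14 XOR 9 = 7 < 14 — winning move (to 7).
  11: 11 XOR 9 = 2 < 11 — winning move (to 2).
  4: 4 XOR 9 = 13 ≥ 4 — no move.
That gives 3 winning moves.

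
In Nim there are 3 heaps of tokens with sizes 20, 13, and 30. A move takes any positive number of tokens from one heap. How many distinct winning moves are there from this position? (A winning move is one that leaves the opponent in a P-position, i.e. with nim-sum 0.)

Nim-sum: 20 XOR 13 XOR 30 = 7.
The overall nim-sum is X = 7. A heap of size p has a winning move iff p XOR X < p (reduce it to p XOR X).
  20: 20 XOR 7 = 19 < 20 — winning move (to 19).
  13: 13 XOR 7 = 10 < 13 — winning move (to 10).
  30: 30 XOR 7 = 25 < 30 — winning move (to 25).
That gives 3 winning moves.

3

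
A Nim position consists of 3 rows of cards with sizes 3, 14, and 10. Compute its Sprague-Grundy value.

7

Compute the nim-sum pairwise:
3 ⊕ 14 = 13
13 ⊕ 10 = 7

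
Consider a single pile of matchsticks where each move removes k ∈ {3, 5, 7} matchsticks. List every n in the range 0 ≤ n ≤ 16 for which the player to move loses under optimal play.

0, 1, 2, 10, 11, 12

Build the Grundy sequence with g(k) = mex{g(k−s) : s ∈ {3, 5, 7}, s ≤ k}:
k:     0  1  2  3  4  5  6  7  8  9 10 11 12 13 14 15 16
g(k):  0  0  0  1  1  1  2  2  2  3  0  0  0  1  1  1  2
The P-positions (g = 0) in 0..16 are 0, 1, 2, 10, 11, 12.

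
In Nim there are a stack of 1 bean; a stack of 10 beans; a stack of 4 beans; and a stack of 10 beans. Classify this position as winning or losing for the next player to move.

Winning position

Compute the nim-sum pairwise:
1 ^ 10 = 11
11 ^ 4 = 15
15 ^ 10 = 5
The nim-sum is 5 ≠ 0, so this is an N-position: the player to move can win.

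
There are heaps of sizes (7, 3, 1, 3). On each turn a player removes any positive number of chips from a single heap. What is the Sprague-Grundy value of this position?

Nim-sum: 7 ⊕ 3 ⊕ 1 ⊕ 3 = 6.

6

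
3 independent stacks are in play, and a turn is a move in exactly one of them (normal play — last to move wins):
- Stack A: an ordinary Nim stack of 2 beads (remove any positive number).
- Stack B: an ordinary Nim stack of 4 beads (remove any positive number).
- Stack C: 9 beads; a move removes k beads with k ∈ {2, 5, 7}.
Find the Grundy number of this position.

4

Stack A is a plain Nim stack of size 2, so its Grundy value is 2.
Stack B is a plain Nim stack of size 4, so its Grundy value is 4.
Grundy values for stack C (subtraction set {2, 5, 7}):
k:     0  1  2  3  4  5  6  7  8  9
g(k):  0  0  1  1  0  2  1  3  2  2
So g(9) = 2.
By the Sprague-Grundy theorem, the Grundy value of a sum of independent games is the XOR of the component values.
Combined value = 2 ⊕ 4 ⊕ 2 = 4.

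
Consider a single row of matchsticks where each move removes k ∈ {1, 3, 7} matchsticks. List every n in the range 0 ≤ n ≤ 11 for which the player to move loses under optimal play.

0, 2, 4, 6, 8, 10

Compute g(0), g(1), … for moves {1, 3, 7}:
k:     0  1  2  3  4  5  6  7  8  9 10 11
g(k):  0  1  0  1  0  1  0  1  0  1  0  1
The P-positions (g = 0) in 0..11 are 0, 2, 4, 6, 8, 10.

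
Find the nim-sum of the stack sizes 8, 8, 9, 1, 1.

Nim-sum: 8 ^ 8 ^ 9 ^ 1 ^ 1 = 9.

9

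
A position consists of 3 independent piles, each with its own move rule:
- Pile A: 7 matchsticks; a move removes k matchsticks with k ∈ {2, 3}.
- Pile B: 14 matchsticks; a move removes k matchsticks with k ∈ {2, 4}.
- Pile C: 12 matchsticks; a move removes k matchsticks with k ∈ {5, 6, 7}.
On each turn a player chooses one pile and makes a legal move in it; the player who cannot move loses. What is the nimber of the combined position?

0

Build the Grundy sequence for pile A with g(k) = mex{g(k−s) : s ∈ {2, 3}, s ≤ k}:
k:     0  1  2  3  4  5  6  7
g(k):  0  0  1  1  2  0  0  1
So g(7) = 1.
Grundy values for pile B (subtraction set {2, 4}):
k:     0  1  2  3  4  5  6  7  8  9 10 11 12 13 14
g(k):  0  0  1  1  2  2  0  0  1  1  2  2  0  0  1
So g(14) = 1.
For pile C, compute g(0), g(1), … with moves {5, 6, 7}:
g(0) = mex{} = 0
g(1) = mex{} = 0
g(2) = mex{} = 0
g(3) = mex{} = 0
g(4) = mex{} = 0
g(5) = mex{0} = 1
g(6) = mex{0} = 1
g(7) = mex{0} = 1
g(8) = mex{0} = 1
g(9) = mex{0} = 1
g(10) = mex{0,1} = 2
g(11) = mex{0,1} = 2
g(12) = mex{1} = 0
So g(12) = 0.
The value of a disjunctive sum is the nim-sum of the parts.
Combined value = 1 ⊕ 1 ⊕ 0 = 0.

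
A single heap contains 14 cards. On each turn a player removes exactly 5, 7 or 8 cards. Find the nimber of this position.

0

Build the Grundy sequence with g(k) = mex{g(k−s) : s ∈ {5, 7, 8}, s ≤ k}:
g(0) = mex{} = 0
g(1) = mex{} = 0
g(2) = mex{} = 0
g(3) = mex{} = 0
g(4) = mex{} = 0
g(5) = mex{0} = 1
g(6) = mex{0} = 1
g(7) = mex{0} = 1
g(8) = mex{0} = 1
g(9) = mex{0} = 1
g(10) = mex{0,1} = 2
g(11) = mex{0,1} = 2
g(12) = mex{0,1} = 2
g(13) = mex{1} = 0
g(14) = mex{1} = 0
So g(14) = 0.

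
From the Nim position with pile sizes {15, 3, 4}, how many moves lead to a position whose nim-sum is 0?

1

Compute the nim-sum pairwise:
15 ^ 3 = 12
12 ^ 4 = 8
The overall nim-sum is X = 8. A pile of size p has a winning move iff p XOR X < p (reduce it to p XOR X).
  15: 15 XOR 8 = 7 < 15 — winning move (to 7).
  3: 3 XOR 8 = 11 ≥ 3 — no move.
  4: 4 XOR 8 = 12 ≥ 4 — no move.
That gives 1 winning move.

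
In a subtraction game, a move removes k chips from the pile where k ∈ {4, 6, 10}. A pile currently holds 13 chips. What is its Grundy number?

Compute g(0), g(1), … for moves {4, 6, 10}:
g(0) = mex{} = 0
g(1) = mex{} = 0
g(2) = mex{} = 0
g(3) = mex{} = 0
g(4) = mex{0} = 1
g(5) = mex{0} = 1
g(6) = mex{0} = 1
g(7) = mex{0} = 1
g(8) = mex{0,1} = 2
g(9) = mex{0,1} = 2
g(10) = mex{0,1} = 2
g(11) = mex{0,1} = 2
g(12) = mex{0,1,2} = 3
g(13) = mex{0,1,2} = 3
So g(13) = 3.

3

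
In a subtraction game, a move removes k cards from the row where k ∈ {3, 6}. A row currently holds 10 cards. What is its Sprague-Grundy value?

0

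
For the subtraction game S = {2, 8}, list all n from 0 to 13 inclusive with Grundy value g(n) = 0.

Build the Grundy sequence with g(k) = mex{g(k−s) : s ∈ {2, 8}, s ≤ k}:
g(0) = mex{} = 0
g(1) = mex{} = 0
g(2) = mex{0} = 1
g(3) = mex{0} = 1
g(4) = mex{1} = 0
g(5) = mex{1} = 0
g(6) = mex{0} = 1
g(7) = mex{0} = 1
g(8) = mex{0,1} = 2
g(9) = mex{0,1} = 2
g(10) = mex{1,2} = 0
g(11) = mex{1,2} = 0
g(12) = mex{0} = 1
g(13) = mex{0} = 1
The P-positions (g = 0) in 0..13 are 0, 1, 4, 5, 10, 11.

0, 1, 4, 5, 10, 11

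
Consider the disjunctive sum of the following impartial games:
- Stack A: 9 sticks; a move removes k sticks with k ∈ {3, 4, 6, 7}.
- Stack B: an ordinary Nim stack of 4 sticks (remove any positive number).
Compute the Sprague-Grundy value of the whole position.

7

For stack A, compute g(0), g(1), … with moves {3, 4, 6, 7}:
g(0) = mex{} = 0
g(1) = mex{} = 0
g(2) = mex{} = 0
g(3) = mex{0} = 1
g(4) = mex{0} = 1
g(5) = mex{0} = 1
g(6) = mex{0,1} = 2
g(7) = mex{0,1} = 2
g(8) = mex{0,1} = 2
g(9) = mex{0,1,2} = 3
So g(9) = 3.
Stack B is a plain Nim stack of size 4, so its Grundy value is 4.
The value of a disjunctive sum is the nim-sum of the parts.
Combined value = 3 ⊕ 4 = 7.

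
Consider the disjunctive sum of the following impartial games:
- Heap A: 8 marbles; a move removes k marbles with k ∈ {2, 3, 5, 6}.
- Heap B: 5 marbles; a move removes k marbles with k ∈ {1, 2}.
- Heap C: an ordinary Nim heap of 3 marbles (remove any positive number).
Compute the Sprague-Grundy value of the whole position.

1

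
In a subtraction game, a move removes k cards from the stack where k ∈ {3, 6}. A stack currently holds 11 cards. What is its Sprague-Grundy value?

0

Compute g(0), g(1), … for moves {3, 6}:
k:     0  1  2  3  4  5  6  7  8  9 10 11
g(k):  0  0  0  1  1  1  2  2  2  0  0  0
So g(11) = 0.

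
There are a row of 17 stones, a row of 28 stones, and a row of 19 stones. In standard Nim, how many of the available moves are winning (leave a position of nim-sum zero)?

3

Nim-sum: 17 ^ 28 ^ 19 = 30.
The overall nim-sum is X = 30. A row of size p has a winning move iff p XOR X < p (reduce it to p XOR X).
  17: 17 XOR 30 = 15 < 17 — winning move (to 15).
  28: 28 XOR 30 = 2 < 28 — winning move (to 2).
  19: 19 XOR 30 = 13 < 19 — winning move (to 13).
That gives 3 winning moves.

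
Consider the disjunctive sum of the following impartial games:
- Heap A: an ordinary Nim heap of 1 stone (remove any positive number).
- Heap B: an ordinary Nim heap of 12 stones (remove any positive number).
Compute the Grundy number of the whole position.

13

Heap A is a plain Nim heap of size 1, so its Grundy value is 1.
Heap B is a plain Nim heap of size 12, so its Grundy value is 12.
The value of a disjunctive sum is the nim-sum of the parts.
Combined value = 1 ⊕ 12 = 13.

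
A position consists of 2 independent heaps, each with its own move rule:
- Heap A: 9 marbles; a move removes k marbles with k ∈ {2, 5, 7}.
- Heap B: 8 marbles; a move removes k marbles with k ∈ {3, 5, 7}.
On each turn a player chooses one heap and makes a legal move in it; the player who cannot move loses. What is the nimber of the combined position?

0

Build the Grundy sequence for heap A with g(k) = mex{g(k−s) : s ∈ {2, 5, 7}, s ≤ k}:
k:     0  1  2  3  4  5  6  7  8  9
g(k):  0  0  1  1  0  2  1  3  2  2
So g(9) = 2.
Grundy values for heap B (subtraction set {3, 5, 7}):
k:     0  1  2  3  4  5  6  7  8
g(k):  0  0  0  1  1  1  2  2  2
So g(8) = 2.
The value of a disjunctive sum is the nim-sum of the parts.
Combined value = 2 ⊕ 2 = 0.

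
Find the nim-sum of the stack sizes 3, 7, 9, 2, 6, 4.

13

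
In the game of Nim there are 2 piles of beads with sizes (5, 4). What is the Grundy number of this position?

Compute the nim-sum pairwise:
5 ⊕ 4 = 1

1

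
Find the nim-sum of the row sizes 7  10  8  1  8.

Write each in binary and XOR column by column:
  0111  (7)
  1010  (10)
  1000  (8)
  0001  (1)
  1000  (8)
  ----
  1100  (12)

12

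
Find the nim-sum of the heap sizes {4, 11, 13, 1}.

Nim-sum: 4 ^ 11 ^ 13 ^ 1 = 3.

3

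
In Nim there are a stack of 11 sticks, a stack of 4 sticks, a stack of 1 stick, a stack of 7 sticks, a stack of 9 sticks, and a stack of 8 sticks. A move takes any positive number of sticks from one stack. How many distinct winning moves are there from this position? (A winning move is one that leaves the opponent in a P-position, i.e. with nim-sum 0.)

3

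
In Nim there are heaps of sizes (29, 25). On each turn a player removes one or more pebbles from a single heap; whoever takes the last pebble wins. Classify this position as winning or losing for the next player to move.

Winning position

In binary:
  11101  (29)
  11001  (25)
  -----
  00100  (4)
The nim-sum is 4 ≠ 0, so this is an N-position: the player to move can win.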